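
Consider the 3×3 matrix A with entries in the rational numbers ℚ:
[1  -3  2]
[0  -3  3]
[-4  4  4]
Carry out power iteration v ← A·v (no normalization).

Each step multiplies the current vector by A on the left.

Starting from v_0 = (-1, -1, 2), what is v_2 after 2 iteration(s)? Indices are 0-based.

v_0 = (-1, -1, 2).
v_1 = A·v_0 = (6, 9, 8).
v_2 = A·v_1 = (-5, -3, 44).

v_2 = (-5, -3, 44)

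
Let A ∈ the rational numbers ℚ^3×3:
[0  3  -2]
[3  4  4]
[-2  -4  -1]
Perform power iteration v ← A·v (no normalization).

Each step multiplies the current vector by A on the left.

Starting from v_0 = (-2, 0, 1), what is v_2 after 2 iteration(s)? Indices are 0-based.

v_0 = (-2, 0, 1).
v_1 = A·v_0 = (-2, -2, 3).
v_2 = A·v_1 = (-12, -2, 9).

v_2 = (-12, -2, 9)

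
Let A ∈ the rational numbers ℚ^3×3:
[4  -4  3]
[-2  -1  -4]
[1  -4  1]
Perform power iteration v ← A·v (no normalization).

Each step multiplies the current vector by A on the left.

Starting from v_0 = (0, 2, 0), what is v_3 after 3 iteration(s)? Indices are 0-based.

v_3 = (-416, 78, -256)

v_0 = (0, 2, 0).
v_1 = A·v_0 = (-8, -2, -8).
v_2 = A·v_1 = (-48, 50, -8).
v_3 = A·v_2 = (-416, 78, -256).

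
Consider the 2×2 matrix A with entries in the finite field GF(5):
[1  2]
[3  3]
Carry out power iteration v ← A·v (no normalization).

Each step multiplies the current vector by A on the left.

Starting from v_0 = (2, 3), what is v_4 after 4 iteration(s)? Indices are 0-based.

v_4 = (3, 1)

v_0 = (2, 3).
v_1 = A·v_0 = (3, 0).
v_2 = A·v_1 = (3, 4).
v_3 = A·v_2 = (1, 1).
v_4 = A·v_3 = (3, 1).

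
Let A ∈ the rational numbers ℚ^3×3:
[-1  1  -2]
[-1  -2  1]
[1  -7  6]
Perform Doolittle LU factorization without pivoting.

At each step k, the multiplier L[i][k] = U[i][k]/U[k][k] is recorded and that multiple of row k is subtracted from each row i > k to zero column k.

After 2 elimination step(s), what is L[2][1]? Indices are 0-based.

L[2][1] = 2

Step 1: pivot at (0,0) is -1.
  row1 ← row1 − (1)·row0  ⇒  L[1][0]=1, U row1=(0, -3, 3)
  row2 ← row2 − (-1)·row0  ⇒  L[2][0]=-1, U row2=(0, -6, 4)
Step 2: pivot at (1,1) is -3.
  row2 ← row2 − (2)·row1  ⇒  L[2][1]=2, U row2=(0, 0, -2)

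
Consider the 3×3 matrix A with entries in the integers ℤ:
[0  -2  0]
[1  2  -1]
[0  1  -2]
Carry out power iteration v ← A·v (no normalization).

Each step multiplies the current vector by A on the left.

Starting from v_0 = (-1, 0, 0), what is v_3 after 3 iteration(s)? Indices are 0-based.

v_0 = (-1, 0, 0).
v_1 = A·v_0 = (0, -1, 0).
v_2 = A·v_1 = (2, -2, -1).
v_3 = A·v_2 = (4, -1, 0).

v_3 = (4, -1, 0)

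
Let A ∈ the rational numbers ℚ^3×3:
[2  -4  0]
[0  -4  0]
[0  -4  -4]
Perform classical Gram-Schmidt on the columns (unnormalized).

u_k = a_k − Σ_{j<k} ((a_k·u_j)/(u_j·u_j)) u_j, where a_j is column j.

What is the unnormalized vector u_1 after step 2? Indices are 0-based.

Step 1: u_0 = a_0 = (2, 0, 0).
Step 2: u_1 = a_1 − (-2)·u_0 = (0, -4, -4).

u_1 = (0, -4, -4)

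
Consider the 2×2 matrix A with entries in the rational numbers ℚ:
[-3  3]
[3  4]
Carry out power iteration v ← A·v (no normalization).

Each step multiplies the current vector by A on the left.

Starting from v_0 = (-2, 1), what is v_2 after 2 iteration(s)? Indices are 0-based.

v_0 = (-2, 1).
v_1 = A·v_0 = (9, -2).
v_2 = A·v_1 = (-33, 19).

v_2 = (-33, 19)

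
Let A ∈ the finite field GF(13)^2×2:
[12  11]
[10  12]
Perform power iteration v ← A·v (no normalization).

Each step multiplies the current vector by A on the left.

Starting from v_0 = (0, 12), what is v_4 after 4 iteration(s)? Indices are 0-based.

v_0 = (0, 12).
v_1 = A·v_0 = (2, 1).
v_2 = A·v_1 = (9, 6).
v_3 = A·v_2 = (5, 6).
v_4 = A·v_3 = (9, 5).

v_4 = (9, 5)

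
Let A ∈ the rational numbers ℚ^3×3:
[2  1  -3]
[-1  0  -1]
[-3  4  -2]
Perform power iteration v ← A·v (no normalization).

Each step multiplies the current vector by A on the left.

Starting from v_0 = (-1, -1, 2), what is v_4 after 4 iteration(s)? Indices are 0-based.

v_4 = (-221, 91, 159)

v_0 = (-1, -1, 2).
v_1 = A·v_0 = (-9, -1, -5).
v_2 = A·v_1 = (-4, 14, 33).
v_3 = A·v_2 = (-93, -29, 2).
v_4 = A·v_3 = (-221, 91, 159).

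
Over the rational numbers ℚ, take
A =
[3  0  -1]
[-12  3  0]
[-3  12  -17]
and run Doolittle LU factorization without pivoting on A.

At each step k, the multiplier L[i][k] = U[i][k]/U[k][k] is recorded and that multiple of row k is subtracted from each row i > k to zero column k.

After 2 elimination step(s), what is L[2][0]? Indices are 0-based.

k=0: U[0][0]=3
  eliminate (1,0): mult=-4, new row 1: (0, 3, -4); set L[1][0]=-4
  eliminate (2,0): mult=-1, new row 2: (0, 12, -18); set L[2][0]=-1
k=1: U[1][1]=3
  eliminate (2,1): mult=4, new row 2: (0, 0, -2); set L[2][1]=4

L[2][0] = -1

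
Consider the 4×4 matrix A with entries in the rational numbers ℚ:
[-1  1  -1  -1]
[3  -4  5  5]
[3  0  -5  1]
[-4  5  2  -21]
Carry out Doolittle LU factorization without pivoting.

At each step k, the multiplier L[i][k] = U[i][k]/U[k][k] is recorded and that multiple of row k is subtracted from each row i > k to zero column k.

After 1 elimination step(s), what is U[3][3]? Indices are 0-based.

Step 1: pivot at (0,0) is -1.
  row1 ← row1 − (-3)·row0  ⇒  L[1][0]=-3, U row1=(0, -1, 2, 2)
  row2 ← row2 − (-3)·row0  ⇒  L[2][0]=-3, U row2=(0, 3, -8, -2)
  row3 ← row3 − (4)·row0  ⇒  L[3][0]=4, U row3=(0, 1, 6, -17)

U[3][3] = -17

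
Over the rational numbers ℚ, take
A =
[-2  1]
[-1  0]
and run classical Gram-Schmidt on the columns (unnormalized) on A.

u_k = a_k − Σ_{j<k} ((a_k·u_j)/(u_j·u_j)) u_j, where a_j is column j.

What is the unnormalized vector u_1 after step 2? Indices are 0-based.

Step 1: u_0 = a_0 = (-2, -1).
Step 2: u_1 = a_1 − (-2/5)·u_0 = (1/5, -2/5).

u_1 = (1/5, -2/5)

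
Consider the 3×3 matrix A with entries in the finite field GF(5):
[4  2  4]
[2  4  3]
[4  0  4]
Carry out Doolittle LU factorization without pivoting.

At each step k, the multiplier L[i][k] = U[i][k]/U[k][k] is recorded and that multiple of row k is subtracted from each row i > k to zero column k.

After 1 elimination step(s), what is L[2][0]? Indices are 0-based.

L[2][0] = 1

Step 1: pivot at (0,0) is 4.
  row1 ← row1 − (3)·row0  ⇒  L[1][0]=3, U row1=(0, 3, 1)
  row2 ← row2 − (1)·row0  ⇒  L[2][0]=1, U row2=(0, 3, 0)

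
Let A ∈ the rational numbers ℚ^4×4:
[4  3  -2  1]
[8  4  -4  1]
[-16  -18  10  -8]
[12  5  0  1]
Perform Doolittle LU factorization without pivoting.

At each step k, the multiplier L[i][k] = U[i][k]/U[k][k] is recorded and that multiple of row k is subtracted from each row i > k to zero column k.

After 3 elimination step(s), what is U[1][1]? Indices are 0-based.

[col 0] pivot 4
  R1 -= 2*R0 → (0, -2, 0, -1)  (L[1][0] := 2)
  R2 -= -4*R0 → (0, -6, 2, -4)  (L[2][0] := -4)
  R3 -= 3*R0 → (0, -4, 6, -2)  (L[3][0] := 3)
[col 1] pivot -2
  R2 -= 3*R1 → (0, 0, 2, -1)  (L[2][1] := 3)
  R3 -= 2*R1 → (0, 0, 6, 0)  (L[3][1] := 2)
[col 2] pivot 2
  R3 -= 3*R2 → (0, 0, 0, 3)  (L[3][2] := 3)

U[1][1] = -2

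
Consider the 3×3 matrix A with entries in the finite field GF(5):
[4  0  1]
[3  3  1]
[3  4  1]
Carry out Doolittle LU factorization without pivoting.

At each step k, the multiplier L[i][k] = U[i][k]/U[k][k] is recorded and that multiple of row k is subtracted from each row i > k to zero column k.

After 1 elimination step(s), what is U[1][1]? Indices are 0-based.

Step 1: pivot at (0,0) is 4.
  row1 ← row1 − (2)·row0  ⇒  L[1][0]=2, U row1=(0, 3, 4)
  row2 ← row2 − (2)·row0  ⇒  L[2][0]=2, U row2=(0, 4, 4)

U[1][1] = 3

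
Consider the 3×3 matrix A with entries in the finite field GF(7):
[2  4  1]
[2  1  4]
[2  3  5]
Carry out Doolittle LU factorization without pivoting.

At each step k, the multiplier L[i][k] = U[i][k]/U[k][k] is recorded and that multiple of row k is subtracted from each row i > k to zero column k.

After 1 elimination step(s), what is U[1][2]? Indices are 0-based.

U[1][2] = 3

Step 1: pivot at (0,0) is 2.
  row1 ← row1 − (1)·row0  ⇒  L[1][0]=1, U row1=(0, 4, 3)
  row2 ← row2 − (1)·row0  ⇒  L[2][0]=1, U row2=(0, 6, 4)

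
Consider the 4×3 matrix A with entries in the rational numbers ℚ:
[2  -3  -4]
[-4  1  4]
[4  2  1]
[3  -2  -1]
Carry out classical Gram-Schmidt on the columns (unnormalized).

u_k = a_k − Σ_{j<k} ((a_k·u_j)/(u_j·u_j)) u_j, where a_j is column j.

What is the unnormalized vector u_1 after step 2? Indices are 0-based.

u_1 = (-119/45, 13/45, 122/45, -22/15)

Step 1: u_0 = a_0 = (2, -4, 4, 3).
Step 2: u_1 = a_1 − (-8/45)·u_0 = (-119/45, 13/45, 122/45, -22/15).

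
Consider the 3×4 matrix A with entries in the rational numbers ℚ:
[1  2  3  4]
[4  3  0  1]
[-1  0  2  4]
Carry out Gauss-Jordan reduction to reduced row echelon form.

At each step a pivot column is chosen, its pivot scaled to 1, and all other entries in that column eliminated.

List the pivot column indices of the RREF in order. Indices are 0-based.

pivot(0,0)=1: scale R0 → (1, 2, 3, 4)
  clear (1,0): R1 −= (4)R0 → (0, -5, -12, -15)
  clear (2,0): R2 −= (-1)R0 → (0, 2, 5, 8)
pivot(1,1)=-5: scale R1 → (0, 1, 12/5, 3)
  clear (0,1): R0 −= (2)R1 → (1, 0, -9/5, -2)
  clear (2,1): R2 −= (2)R1 → (0, 0, 1/5, 2)
pivot(2,2)=1/5: scale R2 → (0, 0, 1, 10)
  clear (0,2): R0 −= (-9/5)R2 → (1, 0, 0, 16)
  clear (1,2): R1 −= (12/5)R2 → (0, 1, 0, -21)

pivot columns: 0, 1, 2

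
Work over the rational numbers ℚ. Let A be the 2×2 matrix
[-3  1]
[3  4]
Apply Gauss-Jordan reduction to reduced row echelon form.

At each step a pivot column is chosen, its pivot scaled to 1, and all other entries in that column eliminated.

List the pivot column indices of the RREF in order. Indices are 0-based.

pivot columns: 0, 1

pivot(0,0)=-3: scale R0 → (1, -1/3)
  clear (1,0): R1 −= (3)R0 → (0, 5)
pivot(1,1)=5: scale R1 → (0, 1)
  clear (0,1): R0 −= (-1/3)R1 → (1, 0)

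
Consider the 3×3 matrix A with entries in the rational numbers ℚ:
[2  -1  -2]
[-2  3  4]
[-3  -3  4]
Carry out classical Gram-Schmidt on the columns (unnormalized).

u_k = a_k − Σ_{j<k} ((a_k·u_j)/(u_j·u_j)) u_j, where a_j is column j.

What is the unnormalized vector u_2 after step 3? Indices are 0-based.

Step 1: u_0 = a_0 = (2, -2, -3).
Step 2: u_1 = a_1 − (1/17)·u_0 = (-19/17, 53/17, -48/17).
Step 3: u_2 = a_2 − (-24/17)·u_0 − (29/161)·u_1 = (165/161, 99/161, 44/161).

u_2 = (165/161, 99/161, 44/161)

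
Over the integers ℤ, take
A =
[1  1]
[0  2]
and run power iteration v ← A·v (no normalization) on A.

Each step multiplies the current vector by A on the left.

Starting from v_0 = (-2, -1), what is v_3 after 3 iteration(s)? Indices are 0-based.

v_0 = (-2, -1).
v_1 = A·v_0 = (-3, -2).
v_2 = A·v_1 = (-5, -4).
v_3 = A·v_2 = (-9, -8).

v_3 = (-9, -8)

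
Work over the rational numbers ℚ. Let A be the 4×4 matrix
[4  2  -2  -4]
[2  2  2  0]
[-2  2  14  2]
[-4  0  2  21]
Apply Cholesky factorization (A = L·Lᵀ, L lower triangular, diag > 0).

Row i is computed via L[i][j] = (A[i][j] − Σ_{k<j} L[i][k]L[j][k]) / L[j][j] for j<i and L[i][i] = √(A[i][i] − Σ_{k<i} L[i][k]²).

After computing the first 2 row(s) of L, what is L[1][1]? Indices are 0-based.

Step 1: L[0][0] = √(4) = 2.
  L[1][0] = (2) / L[0][0] = 1.
Step 2: L[1][1] = √(1) = 1.

L[1][1] = 1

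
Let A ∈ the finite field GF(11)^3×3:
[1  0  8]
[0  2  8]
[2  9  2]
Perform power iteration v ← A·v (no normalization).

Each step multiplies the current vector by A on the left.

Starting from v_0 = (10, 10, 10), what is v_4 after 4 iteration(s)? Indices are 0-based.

v_4 = (4, 1, 9)

v_0 = (10, 10, 10).
v_1 = A·v_0 = (2, 1, 9).
v_2 = A·v_1 = (8, 8, 9).
v_3 = A·v_2 = (3, 0, 7).
v_4 = A·v_3 = (4, 1, 9).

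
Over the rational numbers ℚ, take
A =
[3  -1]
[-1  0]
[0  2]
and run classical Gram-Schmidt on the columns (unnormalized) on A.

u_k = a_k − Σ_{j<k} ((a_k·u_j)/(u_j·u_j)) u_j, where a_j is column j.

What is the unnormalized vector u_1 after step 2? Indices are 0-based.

u_1 = (-1/10, -3/10, 2)

Step 1: u_0 = a_0 = (3, -1, 0).
Step 2: u_1 = a_1 − (-3/10)·u_0 = (-1/10, -3/10, 2).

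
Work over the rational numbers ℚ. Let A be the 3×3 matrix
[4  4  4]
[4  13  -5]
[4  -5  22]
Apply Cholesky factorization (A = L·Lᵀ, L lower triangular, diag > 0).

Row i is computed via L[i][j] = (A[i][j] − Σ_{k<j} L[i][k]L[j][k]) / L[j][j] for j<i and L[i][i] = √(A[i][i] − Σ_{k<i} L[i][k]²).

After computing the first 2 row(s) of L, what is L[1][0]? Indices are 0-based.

L[1][0] = 2

Step 1: L[0][0] = √(4) = 2.
  L[1][0] = (4) / L[0][0] = 2.
Step 2: L[1][1] = √(9) = 3.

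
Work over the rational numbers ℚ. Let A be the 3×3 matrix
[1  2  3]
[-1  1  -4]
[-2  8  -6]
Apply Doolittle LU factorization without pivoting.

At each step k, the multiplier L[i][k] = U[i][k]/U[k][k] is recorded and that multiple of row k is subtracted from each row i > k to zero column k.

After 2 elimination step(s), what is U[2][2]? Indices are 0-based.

U[2][2] = 4

Step 1: pivot at (0,0) is 1.
  row1 ← row1 − (-1)·row0  ⇒  L[1][0]=-1, U row1=(0, 3, -1)
  row2 ← row2 − (-2)·row0  ⇒  L[2][0]=-2, U row2=(0, 12, 0)
Step 2: pivot at (1,1) is 3.
  row2 ← row2 − (4)·row1  ⇒  L[2][1]=4, U row2=(0, 0, 4)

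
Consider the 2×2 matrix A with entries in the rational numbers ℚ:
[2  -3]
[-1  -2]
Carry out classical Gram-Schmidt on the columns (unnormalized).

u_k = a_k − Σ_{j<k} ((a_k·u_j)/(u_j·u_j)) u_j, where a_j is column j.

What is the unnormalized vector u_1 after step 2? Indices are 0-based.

Step 1: u_0 = a_0 = (2, -1).
Step 2: u_1 = a_1 − (-4/5)·u_0 = (-7/5, -14/5).

u_1 = (-7/5, -14/5)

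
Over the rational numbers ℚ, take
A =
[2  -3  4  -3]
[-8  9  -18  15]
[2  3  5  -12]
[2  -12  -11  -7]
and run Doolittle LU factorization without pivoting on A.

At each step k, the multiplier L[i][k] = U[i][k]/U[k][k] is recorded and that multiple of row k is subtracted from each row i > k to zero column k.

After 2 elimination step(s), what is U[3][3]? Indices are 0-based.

k=0: U[0][0]=2
  eliminate (1,0): mult=-4, new row 1: (0, -3, -2, 3); set L[1][0]=-4
  eliminate (2,0): mult=1, new row 2: (0, 6, 1, -9); set L[2][0]=1
  eliminate (3,0): mult=1, new row 3: (0, -9, -15, -4); set L[3][0]=1
k=1: U[1][1]=-3
  eliminate (2,1): mult=-2, new row 2: (0, 0, -3, -3); set L[2][1]=-2
  eliminate (3,1): mult=3, new row 3: (0, 0, -9, -13); set L[3][1]=3

U[3][3] = -13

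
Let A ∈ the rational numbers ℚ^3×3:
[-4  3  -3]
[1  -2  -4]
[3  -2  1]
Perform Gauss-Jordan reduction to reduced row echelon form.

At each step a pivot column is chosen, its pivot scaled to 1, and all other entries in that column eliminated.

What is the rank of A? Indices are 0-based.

step 1: normalize row 0 (÷-4) = (1, -3/4, 3/4)
  row 1: subtract 1×row0 = (0, -5/4, -19/4)
  row 2: subtract 3×row0 = (0, 1/4, -5/4)
step 2: normalize row 1 (÷-5/4) = (0, 1, 19/5)
  row 0: subtract -3/4×row1 = (1, 0, 18/5)
  row 2: subtract 1/4×row1 = (0, 0, -11/5)
step 3: normalize row 2 (÷-11/5) = (0, 0, 1)
  row 0: subtract 18/5×row2 = (1, 0, 0)
  row 1: subtract 19/5×row2 = (0, 1, 0)

rank = 3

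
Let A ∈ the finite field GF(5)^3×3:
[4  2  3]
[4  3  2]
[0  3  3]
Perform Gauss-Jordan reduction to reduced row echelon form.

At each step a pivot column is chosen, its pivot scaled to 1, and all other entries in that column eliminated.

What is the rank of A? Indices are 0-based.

step 1: normalize row 0 (÷4) = (1, 3, 2)
  row 1: subtract 4×row0 = (0, 1, 4)
step 2: normalize row 1 (÷1) = (0, 1, 4)
  row 0: subtract 3×row1 = (1, 0, 0)
  row 2: subtract 3×row1 = (0, 0, 1)
step 3: normalize row 2 (÷1) = (0, 0, 1)
  row 1: subtract 4×row2 = (0, 1, 0)

rank = 3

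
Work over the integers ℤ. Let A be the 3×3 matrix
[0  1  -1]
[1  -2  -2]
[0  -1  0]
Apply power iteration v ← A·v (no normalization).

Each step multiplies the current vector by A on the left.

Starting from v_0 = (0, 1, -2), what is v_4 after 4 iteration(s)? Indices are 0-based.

v_0 = (0, 1, -2).
v_1 = A·v_0 = (3, 2, -1).
v_2 = A·v_1 = (3, 1, -2).
v_3 = A·v_2 = (3, 5, -1).
v_4 = A·v_3 = (6, -5, -5).

v_4 = (6, -5, -5)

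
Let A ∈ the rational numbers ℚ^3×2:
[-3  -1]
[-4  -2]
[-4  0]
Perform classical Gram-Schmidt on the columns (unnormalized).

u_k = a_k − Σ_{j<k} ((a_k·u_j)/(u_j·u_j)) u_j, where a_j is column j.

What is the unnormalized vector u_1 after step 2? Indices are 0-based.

u_1 = (-8/41, -38/41, 44/41)

Step 1: u_0 = a_0 = (-3, -4, -4).
Step 2: u_1 = a_1 − (11/41)·u_0 = (-8/41, -38/41, 44/41).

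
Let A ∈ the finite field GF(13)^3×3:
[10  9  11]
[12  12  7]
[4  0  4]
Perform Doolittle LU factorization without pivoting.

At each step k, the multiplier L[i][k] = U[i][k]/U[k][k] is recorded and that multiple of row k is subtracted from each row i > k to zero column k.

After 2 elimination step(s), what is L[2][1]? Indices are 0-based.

L[2][1] = 10

[col 0] pivot 10
  R1 -= 9*R0 → (0, 9, 12)  (L[1][0] := 9)
  R2 -= 3*R0 → (0, 12, 10)  (L[2][0] := 3)
[col 1] pivot 9
  R2 -= 10*R1 → (0, 0, 7)  (L[2][1] := 10)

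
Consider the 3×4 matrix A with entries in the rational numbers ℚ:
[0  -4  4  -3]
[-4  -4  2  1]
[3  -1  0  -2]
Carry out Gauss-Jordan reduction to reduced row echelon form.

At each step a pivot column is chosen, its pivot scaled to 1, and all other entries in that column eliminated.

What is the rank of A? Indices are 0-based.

[1] R0 <-> R1
[1] R0 /= -4  ⇒  (1, 1, -1/2, -1/4)
     R2 -= 3·R0  ⇒  (0, -4, 3/2, -5/4)
[2] R1 /= -4  ⇒  (0, 1, -1, 3/4)
     R0 -= 1·R1  ⇒  (1, 0, 1/2, -1)
     R2 -= -4·R1  ⇒  (0, 0, -5/2, 7/4)
[3] R2 /= -5/2  ⇒  (0, 0, 1, -7/10)
     R0 -= 1/2·R2  ⇒  (1, 0, 0, -13/20)
     R1 -= -1·R2  ⇒  (0, 1, 0, 1/20)

rank = 3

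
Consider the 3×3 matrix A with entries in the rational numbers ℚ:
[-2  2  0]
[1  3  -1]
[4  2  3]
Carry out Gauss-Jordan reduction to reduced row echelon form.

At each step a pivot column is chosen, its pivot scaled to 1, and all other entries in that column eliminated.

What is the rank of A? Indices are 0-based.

rank = 3

step 1: normalize row 0 (÷-2) = (1, -1, 0)
  row 1: subtract 1×row0 = (0, 4, -1)
  row 2: subtract 4×row0 = (0, 6, 3)
step 2: normalize row 1 (÷4) = (0, 1, -1/4)
  row 0: subtract -1×row1 = (1, 0, -1/4)
  row 2: subtract 6×row1 = (0, 0, 9/2)
step 3: normalize row 2 (÷9/2) = (0, 0, 1)
  row 0: subtract -1/4×row2 = (1, 0, 0)
  row 1: subtract -1/4×row2 = (0, 1, 0)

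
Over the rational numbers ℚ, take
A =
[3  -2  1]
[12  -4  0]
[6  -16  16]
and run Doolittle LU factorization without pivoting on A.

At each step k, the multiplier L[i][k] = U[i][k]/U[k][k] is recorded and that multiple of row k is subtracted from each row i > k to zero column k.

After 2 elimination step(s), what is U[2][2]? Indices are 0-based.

Step 1: pivot at (0,0) is 3.
  row1 ← row1 − (4)·row0  ⇒  L[1][0]=4, U row1=(0, 4, -4)
  row2 ← row2 − (2)·row0  ⇒  L[2][0]=2, U row2=(0, -12, 14)
Step 2: pivot at (1,1) is 4.
  row2 ← row2 − (-3)·row1  ⇒  L[2][1]=-3, U row2=(0, 0, 2)

U[2][2] = 2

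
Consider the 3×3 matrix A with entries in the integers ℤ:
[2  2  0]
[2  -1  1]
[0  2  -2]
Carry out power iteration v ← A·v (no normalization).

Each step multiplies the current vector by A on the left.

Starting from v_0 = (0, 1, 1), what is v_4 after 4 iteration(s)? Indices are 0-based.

v_0 = (0, 1, 1).
v_1 = A·v_0 = (2, 0, 0).
v_2 = A·v_1 = (4, 4, 0).
v_3 = A·v_2 = (16, 4, 8).
v_4 = A·v_3 = (40, 36, -8).

v_4 = (40, 36, -8)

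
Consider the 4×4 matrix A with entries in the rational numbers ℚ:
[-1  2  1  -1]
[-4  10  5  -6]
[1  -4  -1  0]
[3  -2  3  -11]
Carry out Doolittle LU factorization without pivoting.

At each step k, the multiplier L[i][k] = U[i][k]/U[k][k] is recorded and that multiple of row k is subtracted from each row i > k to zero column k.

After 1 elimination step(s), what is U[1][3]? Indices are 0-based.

k=0: U[0][0]=-1
  eliminate (1,0): mult=4, new row 1: (0, 2, 1, -2); set L[1][0]=4
  eliminate (2,0): mult=-1, new row 2: (0, -2, 0, -1); set L[2][0]=-1
  eliminate (3,0): mult=-3, new row 3: (0, 4, 6, -14); set L[3][0]=-3

U[1][3] = -2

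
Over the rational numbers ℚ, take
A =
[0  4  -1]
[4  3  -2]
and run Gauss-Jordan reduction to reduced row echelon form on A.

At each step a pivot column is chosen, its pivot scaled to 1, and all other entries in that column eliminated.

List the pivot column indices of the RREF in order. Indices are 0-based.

pivot(0,0): swap R0↔R1
pivot(0,0)=4: scale R0 → (1, 3/4, -1/2)
pivot(1,1)=4: scale R1 → (0, 1, -1/4)
  clear (0,1): R0 −= (3/4)R1 → (1, 0, -5/16)

pivot columns: 0, 1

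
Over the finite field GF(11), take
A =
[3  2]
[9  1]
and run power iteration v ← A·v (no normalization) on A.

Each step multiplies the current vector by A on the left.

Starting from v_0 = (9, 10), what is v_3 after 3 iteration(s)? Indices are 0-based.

v_3 = (6, 0)

v_0 = (9, 10).
v_1 = A·v_0 = (3, 3).
v_2 = A·v_1 = (4, 8).
v_3 = A·v_2 = (6, 0).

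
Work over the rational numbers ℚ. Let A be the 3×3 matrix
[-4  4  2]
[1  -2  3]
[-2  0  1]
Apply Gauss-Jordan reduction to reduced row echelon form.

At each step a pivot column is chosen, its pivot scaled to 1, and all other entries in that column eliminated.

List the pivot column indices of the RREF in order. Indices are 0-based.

pivot columns: 0, 1, 2

[1] R0 /= -4  ⇒  (1, -1, -1/2)
     R1 -= 1·R0  ⇒  (0, -1, 7/2)
     R2 -= -2·R0  ⇒  (0, -2, 0)
[2] R1 /= -1  ⇒  (0, 1, -7/2)
     R0 -= -1·R1  ⇒  (1, 0, -4)
     R2 -= -2·R1  ⇒  (0, 0, -7)
[3] R2 /= -7  ⇒  (0, 0, 1)
     R0 -= -4·R2  ⇒  (1, 0, 0)
     R1 -= -7/2·R2  ⇒  (0, 1, 0)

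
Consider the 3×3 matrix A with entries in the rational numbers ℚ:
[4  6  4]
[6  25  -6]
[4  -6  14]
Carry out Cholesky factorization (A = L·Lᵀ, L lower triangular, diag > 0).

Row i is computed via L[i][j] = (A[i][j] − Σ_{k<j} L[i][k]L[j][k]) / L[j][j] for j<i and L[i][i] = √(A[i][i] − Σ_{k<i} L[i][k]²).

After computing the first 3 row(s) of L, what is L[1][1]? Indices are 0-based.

Step 1: L[0][0] = √(4) = 2.
  L[1][0] = (6) / L[0][0] = 3.
Step 2: L[1][1] = √(16) = 4.
  L[2][0] = (4) / L[0][0] = 2.
  L[2][1] = (-12) / L[1][1] = -3.
Step 3: L[2][2] = √(1) = 1.

L[1][1] = 4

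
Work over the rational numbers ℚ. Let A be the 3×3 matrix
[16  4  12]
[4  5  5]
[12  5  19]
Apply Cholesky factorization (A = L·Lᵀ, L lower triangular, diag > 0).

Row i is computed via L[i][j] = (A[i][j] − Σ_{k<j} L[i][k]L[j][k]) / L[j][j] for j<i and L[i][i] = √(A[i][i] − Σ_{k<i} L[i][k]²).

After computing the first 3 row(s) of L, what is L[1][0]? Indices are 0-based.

Step 1: L[0][0] = √(16) = 4.
  L[1][0] = (4) / L[0][0] = 1.
Step 2: L[1][1] = √(4) = 2.
  L[2][0] = (12) / L[0][0] = 3.
  L[2][1] = (2) / L[1][1] = 1.
Step 3: L[2][2] = √(9) = 3.

L[1][0] = 1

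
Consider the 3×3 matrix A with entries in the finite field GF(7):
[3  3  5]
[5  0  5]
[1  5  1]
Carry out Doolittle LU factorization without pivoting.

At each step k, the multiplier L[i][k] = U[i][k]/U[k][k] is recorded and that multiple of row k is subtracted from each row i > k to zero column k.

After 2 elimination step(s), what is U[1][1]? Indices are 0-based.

k=0: U[0][0]=3
  eliminate (1,0): mult=4, new row 1: (0, 2, 6); set L[1][0]=4
  eliminate (2,0): mult=5, new row 2: (0, 4, 4); set L[2][0]=5
k=1: U[1][1]=2
  eliminate (2,1): mult=2, new row 2: (0, 0, 6); set L[2][1]=2

U[1][1] = 2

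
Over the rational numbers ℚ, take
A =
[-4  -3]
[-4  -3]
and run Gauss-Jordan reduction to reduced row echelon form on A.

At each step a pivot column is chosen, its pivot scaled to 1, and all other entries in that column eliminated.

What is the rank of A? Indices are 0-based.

rank = 1

pivot(0,0)=-4: scale R0 → (1, 3/4)
  clear (1,0): R1 −= (-4)R0 → (0, 0)
col 1: no nonzero at/below row 1; advance.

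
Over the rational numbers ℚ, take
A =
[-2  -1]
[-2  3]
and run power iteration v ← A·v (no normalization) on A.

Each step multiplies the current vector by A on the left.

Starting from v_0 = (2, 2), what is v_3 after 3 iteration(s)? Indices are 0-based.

v_0 = (2, 2).
v_1 = A·v_0 = (-6, 2).
v_2 = A·v_1 = (10, 18).
v_3 = A·v_2 = (-38, 34).

v_3 = (-38, 34)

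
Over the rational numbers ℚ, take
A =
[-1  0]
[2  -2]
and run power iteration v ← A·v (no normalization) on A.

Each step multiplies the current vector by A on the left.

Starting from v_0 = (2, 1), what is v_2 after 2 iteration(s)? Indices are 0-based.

v_0 = (2, 1).
v_1 = A·v_0 = (-2, 2).
v_2 = A·v_1 = (2, -8).

v_2 = (2, -8)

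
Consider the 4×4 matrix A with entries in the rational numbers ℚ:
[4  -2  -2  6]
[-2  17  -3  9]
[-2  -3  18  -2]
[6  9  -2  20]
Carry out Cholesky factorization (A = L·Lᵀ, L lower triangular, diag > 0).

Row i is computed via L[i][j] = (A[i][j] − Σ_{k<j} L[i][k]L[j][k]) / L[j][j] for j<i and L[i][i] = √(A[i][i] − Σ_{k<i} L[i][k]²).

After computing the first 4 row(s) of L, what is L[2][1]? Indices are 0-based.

L[2][1] = -1

Step 1: L[0][0] = √(4) = 2.
  L[1][0] = (-2) / L[0][0] = -1.
Step 2: L[1][1] = √(16) = 4.
  L[2][0] = (-2) / L[0][0] = -1.
  L[2][1] = (-4) / L[1][1] = -1.
Step 3: L[2][2] = √(16) = 4.
  L[3][0] = (6) / L[0][0] = 3.
  L[3][1] = (12) / L[1][1] = 3.
  L[3][2] = (4) / L[2][2] = 1.
Step 4: L[3][3] = √(1) = 1.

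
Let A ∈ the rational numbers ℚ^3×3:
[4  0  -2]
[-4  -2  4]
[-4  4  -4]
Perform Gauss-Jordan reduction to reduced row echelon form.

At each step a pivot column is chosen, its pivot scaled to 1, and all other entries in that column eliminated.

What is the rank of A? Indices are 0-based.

pivot(0,0)=4: scale R0 → (1, 0, -1/2)
  clear (1,0): R1 −= (-4)R0 → (0, -2, 2)
  clear (2,0): R2 −= (-4)R0 → (0, 4, -6)
pivot(1,1)=-2: scale R1 → (0, 1, -1)
  clear (2,1): R2 −= (4)R1 → (0, 0, -2)
pivot(2,2)=-2: scale R2 → (0, 0, 1)
  clear (0,2): R0 −= (-1/2)R2 → (1, 0, 0)
  clear (1,2): R1 −= (-1)R2 → (0, 1, 0)

rank = 3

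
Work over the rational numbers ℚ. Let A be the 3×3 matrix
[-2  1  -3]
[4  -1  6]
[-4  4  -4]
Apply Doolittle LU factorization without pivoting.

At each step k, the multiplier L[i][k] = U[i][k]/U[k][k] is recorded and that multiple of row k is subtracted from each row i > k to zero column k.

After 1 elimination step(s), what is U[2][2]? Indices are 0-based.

Step 1: pivot at (0,0) is -2.
  row1 ← row1 − (-2)·row0  ⇒  L[1][0]=-2, U row1=(0, 1, 0)
  row2 ← row2 − (2)·row0  ⇒  L[2][0]=2, U row2=(0, 2, 2)

U[2][2] = 2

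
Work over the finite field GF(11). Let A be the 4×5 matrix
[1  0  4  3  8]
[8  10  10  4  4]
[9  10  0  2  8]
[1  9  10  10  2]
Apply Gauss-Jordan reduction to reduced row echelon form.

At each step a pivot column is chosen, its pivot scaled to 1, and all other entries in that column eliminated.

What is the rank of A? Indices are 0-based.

rank = 4

pivot(0,0)=1: scale R0 → (1, 0, 4, 3, 8)
  clear (1,0): R1 −= (8)R0 → (0, 10, 0, 2, 6)
  clear (2,0): R2 −= (9)R0 → (0, 10, 8, 8, 2)
  clear (3,0): R3 −= (1)R0 → (0, 9, 6, 7, 5)
pivot(1,1)=10: scale R1 → (0, 1, 0, 9, 5)
  clear (2,1): R2 −= (10)R1 → (0, 0, 8, 6, 7)
  clear (3,1): R3 −= (9)R1 → (0, 0, 6, 3, 4)
pivot(2,2)=8: scale R2 → (0, 0, 1, 9, 5)
  clear (0,2): R0 −= (4)R2 → (1, 0, 0, 0, 10)
  clear (3,2): R3 −= (6)R2 → (0, 0, 0, 4, 7)
pivot(3,3)=4: scale R3 → (0, 0, 0, 1, 10)
  clear (1,3): R1 −= (9)R3 → (0, 1, 0, 0, 3)
  clear (2,3): R2 −= (9)R3 → (0, 0, 1, 0, 3)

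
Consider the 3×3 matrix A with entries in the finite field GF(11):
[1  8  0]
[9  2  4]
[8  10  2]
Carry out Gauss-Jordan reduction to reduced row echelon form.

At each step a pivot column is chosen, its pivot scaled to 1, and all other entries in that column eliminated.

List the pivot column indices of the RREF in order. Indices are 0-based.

[1] R0 /= 1  ⇒  (1, 8, 0)
     R1 -= 9·R0  ⇒  (0, 7, 4)
     R2 -= 8·R0  ⇒  (0, 1, 2)
[2] R1 /= 7  ⇒  (0, 1, 10)
     R0 -= 8·R1  ⇒  (1, 0, 8)
     R2 -= 1·R1  ⇒  (0, 0, 3)
[3] R2 /= 3  ⇒  (0, 0, 1)
     R0 -= 8·R2  ⇒  (1, 0, 0)
     R1 -= 10·R2  ⇒  (0, 1, 0)

pivot columns: 0, 1, 2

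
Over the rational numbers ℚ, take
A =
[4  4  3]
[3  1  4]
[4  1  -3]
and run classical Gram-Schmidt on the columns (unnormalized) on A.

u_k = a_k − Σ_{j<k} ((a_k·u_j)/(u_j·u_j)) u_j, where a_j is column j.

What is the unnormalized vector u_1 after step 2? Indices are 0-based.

Step 1: u_0 = a_0 = (4, 3, 4).
Step 2: u_1 = a_1 − (23/41)·u_0 = (72/41, -28/41, -51/41).

u_1 = (72/41, -28/41, -51/41)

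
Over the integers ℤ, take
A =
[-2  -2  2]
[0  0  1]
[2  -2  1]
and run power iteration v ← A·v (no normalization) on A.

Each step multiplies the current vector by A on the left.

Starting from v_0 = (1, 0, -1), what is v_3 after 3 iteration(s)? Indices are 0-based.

v_3 = (-36, -5, 17)

v_0 = (1, 0, -1).
v_1 = A·v_0 = (-4, -1, 1).
v_2 = A·v_1 = (12, 1, -5).
v_3 = A·v_2 = (-36, -5, 17).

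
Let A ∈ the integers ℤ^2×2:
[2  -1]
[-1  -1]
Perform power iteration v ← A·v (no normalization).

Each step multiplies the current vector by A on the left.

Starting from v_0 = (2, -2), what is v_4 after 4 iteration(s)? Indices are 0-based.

v_4 = (66, -24)

v_0 = (2, -2).
v_1 = A·v_0 = (6, 0).
v_2 = A·v_1 = (12, -6).
v_3 = A·v_2 = (30, -6).
v_4 = A·v_3 = (66, -24).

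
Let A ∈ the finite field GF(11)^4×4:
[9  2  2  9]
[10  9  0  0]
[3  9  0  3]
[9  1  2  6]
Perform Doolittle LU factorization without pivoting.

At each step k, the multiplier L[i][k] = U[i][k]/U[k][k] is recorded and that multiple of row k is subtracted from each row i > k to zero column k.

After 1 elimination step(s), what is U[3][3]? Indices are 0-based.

U[3][3] = 8

k=0: U[0][0]=9
  eliminate (1,0): mult=6, new row 1: (0, 8, 10, 1); set L[1][0]=6
  eliminate (2,0): mult=4, new row 2: (0, 1, 3, 0); set L[2][0]=4
  eliminate (3,0): mult=1, new row 3: (0, 10, 0, 8); set L[3][0]=1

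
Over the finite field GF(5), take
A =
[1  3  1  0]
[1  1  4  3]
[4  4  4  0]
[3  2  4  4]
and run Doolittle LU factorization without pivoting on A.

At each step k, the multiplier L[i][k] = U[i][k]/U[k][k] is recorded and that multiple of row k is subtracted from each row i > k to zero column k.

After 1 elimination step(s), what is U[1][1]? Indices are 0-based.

k=0: U[0][0]=1
  eliminate (1,0): mult=1, new row 1: (0, 3, 3, 3); set L[1][0]=1
  eliminate (2,0): mult=4, new row 2: (0, 2, 0, 0); set L[2][0]=4
  eliminate (3,0): mult=3, new row 3: (0, 3, 1, 4); set L[3][0]=3

U[1][1] = 3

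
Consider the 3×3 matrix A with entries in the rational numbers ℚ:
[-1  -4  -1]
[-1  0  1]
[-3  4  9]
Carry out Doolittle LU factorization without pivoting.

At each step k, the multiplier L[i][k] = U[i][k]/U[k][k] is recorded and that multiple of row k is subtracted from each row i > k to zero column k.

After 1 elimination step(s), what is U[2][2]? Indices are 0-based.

U[2][2] = 12

Step 1: pivot at (0,0) is -1.
  row1 ← row1 − (1)·row0  ⇒  L[1][0]=1, U row1=(0, 4, 2)
  row2 ← row2 − (3)·row0  ⇒  L[2][0]=3, U row2=(0, 16, 12)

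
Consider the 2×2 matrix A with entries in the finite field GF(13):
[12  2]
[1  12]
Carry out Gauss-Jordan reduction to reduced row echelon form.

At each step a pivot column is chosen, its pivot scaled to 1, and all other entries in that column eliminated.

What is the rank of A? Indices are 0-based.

step 1: normalize row 0 (÷12) = (1, 11)
  row 1: subtract 1×row0 = (0, 1)
step 2: normalize row 1 (÷1) = (0, 1)
  row 0: subtract 11×row1 = (1, 0)

rank = 2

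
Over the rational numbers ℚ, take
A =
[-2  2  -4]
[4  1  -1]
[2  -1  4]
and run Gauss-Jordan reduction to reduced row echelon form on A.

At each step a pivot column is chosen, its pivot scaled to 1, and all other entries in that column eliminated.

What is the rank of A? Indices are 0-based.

[1] R0 /= -2  ⇒  (1, -1, 2)
     R1 -= 4·R0  ⇒  (0, 5, -9)
     R2 -= 2·R0  ⇒  (0, 1, 0)
[2] R1 /= 5  ⇒  (0, 1, -9/5)
     R0 -= -1·R1  ⇒  (1, 0, 1/5)
     R2 -= 1·R1  ⇒  (0, 0, 9/5)
[3] R2 /= 9/5  ⇒  (0, 0, 1)
     R0 -= 1/5·R2  ⇒  (1, 0, 0)
     R1 -= -9/5·R2  ⇒  (0, 1, 0)

rank = 3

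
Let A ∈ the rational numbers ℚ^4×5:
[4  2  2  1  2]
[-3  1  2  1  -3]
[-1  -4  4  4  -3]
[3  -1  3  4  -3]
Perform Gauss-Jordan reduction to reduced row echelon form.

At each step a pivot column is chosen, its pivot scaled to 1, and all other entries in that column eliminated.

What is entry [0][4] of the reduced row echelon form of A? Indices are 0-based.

M[0][4] = 109/135

step 1: normalize row 0 (÷4) = (1, 1/2, 1/2, 1/4, 1/2)
  row 1: subtract -3×row0 = (0, 5/2, 7/2, 7/4, -3/2)
  row 2: subtract -1×row0 = (0, -7/2, 9/2, 17/4, -5/2)
  row 3: subtract 3×row0 = (0, -5/2, 3/2, 13/4, -9/2)
step 2: normalize row 1 (÷5/2) = (0, 1, 7/5, 7/10, -3/5)
  row 0: subtract 1/2×row1 = (1, 0, -1/5, -1/10, 4/5)
  row 2: subtract -7/2×row1 = (0, 0, 47/5, 67/10, -23/5)
  row 3: subtract -5/2×row1 = (0, 0, 5, 5, -6)
step 3: normalize row 2 (÷47/5) = (0, 0, 1, 67/94, -23/47)
  row 0: subtract -1/5×row2 = (1, 0, 0, 2/47, 33/47)
  row 1: subtract 7/5×row2 = (0, 1, 0, -14/47, 4/47)
  row 3: subtract 5×row2 = (0, 0, 0, 135/94, -167/47)
step 4: normalize row 3 (÷135/94) = (0, 0, 0, 1, -334/135)
  row 0: subtract 2/47×row3 = (1, 0, 0, 0, 109/135)
  row 1: subtract -14/47×row3 = (0, 1, 0, 0, -88/135)
  row 2: subtract 67/94×row3 = (0, 0, 1, 0, 172/135)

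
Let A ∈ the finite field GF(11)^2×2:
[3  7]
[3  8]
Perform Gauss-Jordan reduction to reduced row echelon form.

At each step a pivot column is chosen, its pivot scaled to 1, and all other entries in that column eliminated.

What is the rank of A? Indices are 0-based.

rank = 2

pivot(0,0)=3: scale R0 → (1, 6)
  clear (1,0): R1 −= (3)R0 → (0, 1)
pivot(1,1)=1: scale R1 → (0, 1)
  clear (0,1): R0 −= (6)R1 → (1, 0)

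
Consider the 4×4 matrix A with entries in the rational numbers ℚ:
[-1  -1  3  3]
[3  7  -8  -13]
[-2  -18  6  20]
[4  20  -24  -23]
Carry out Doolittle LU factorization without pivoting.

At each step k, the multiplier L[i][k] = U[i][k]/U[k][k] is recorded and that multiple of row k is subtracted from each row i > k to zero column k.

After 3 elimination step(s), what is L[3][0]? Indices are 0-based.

k=0: U[0][0]=-1
  eliminate (1,0): mult=-3, new row 1: (0, 4, 1, -4); set L[1][0]=-3
  eliminate (2,0): mult=2, new row 2: (0, -16, 0, 14); set L[2][0]=2
  eliminate (3,0): mult=-4, new row 3: (0, 16, -12, -11); set L[3][0]=-4
k=1: U[1][1]=4
  eliminate (2,1): mult=-4, new row 2: (0, 0, 4, -2); set L[2][1]=-4
  eliminate (3,1): mult=4, new row 3: (0, 0, -16, 5); set L[3][1]=4
k=2: U[2][2]=4
  eliminate (3,2): mult=-4, new row 3: (0, 0, 0, -3); set L[3][2]=-4

L[3][0] = -4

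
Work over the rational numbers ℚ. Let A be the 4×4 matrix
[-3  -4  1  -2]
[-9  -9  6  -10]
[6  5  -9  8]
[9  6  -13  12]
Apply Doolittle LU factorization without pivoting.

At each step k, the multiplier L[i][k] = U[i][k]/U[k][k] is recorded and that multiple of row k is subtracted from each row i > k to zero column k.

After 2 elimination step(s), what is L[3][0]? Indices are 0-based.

[col 0] pivot -3
  R1 -= 3*R0 → (0, 3, 3, -4)  (L[1][0] := 3)
  R2 -= -2*R0 → (0, -3, -7, 4)  (L[2][0] := -2)
  R3 -= -3*R0 → (0, -6, -10, 6)  (L[3][0] := -3)
[col 1] pivot 3
  R2 -= -1*R1 → (0, 0, -4, 0)  (L[2][1] := -1)
  R3 -= -2*R1 → (0, 0, -4, -2)  (L[3][1] := -2)

L[3][0] = -3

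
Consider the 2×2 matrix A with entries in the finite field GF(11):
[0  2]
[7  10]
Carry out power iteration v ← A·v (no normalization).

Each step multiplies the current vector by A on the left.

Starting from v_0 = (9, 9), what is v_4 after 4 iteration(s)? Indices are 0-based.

v_0 = (9, 9).
v_1 = A·v_0 = (7, 10).
v_2 = A·v_1 = (9, 6).
v_3 = A·v_2 = (1, 2).
v_4 = A·v_3 = (4, 5).

v_4 = (4, 5)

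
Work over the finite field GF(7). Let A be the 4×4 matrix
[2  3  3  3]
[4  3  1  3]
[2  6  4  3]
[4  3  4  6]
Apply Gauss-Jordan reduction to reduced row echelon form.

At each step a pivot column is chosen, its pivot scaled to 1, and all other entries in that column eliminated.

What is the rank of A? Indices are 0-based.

rank = 4

[1] R0 /= 2  ⇒  (1, 5, 5, 5)
     R1 -= 4·R0  ⇒  (0, 4, 2, 4)
     R2 -= 2·R0  ⇒  (0, 3, 1, 0)
     R3 -= 4·R0  ⇒  (0, 4, 5, 0)
[2] R1 /= 4  ⇒  (0, 1, 4, 1)
     R0 -= 5·R1  ⇒  (1, 0, 6, 0)
     R2 -= 3·R1  ⇒  (0, 0, 3, 4)
     R3 -= 4·R1  ⇒  (0, 0, 3, 3)
[3] R2 /= 3  ⇒  (0, 0, 1, 6)
     R0 -= 6·R2  ⇒  (1, 0, 0, 6)
     R1 -= 4·R2  ⇒  (0, 1, 0, 5)
     R3 -= 3·R2  ⇒  (0, 0, 0, 6)
[4] R3 /= 6  ⇒  (0, 0, 0, 1)
     R0 -= 6·R3  ⇒  (1, 0, 0, 0)
     R1 -= 5·R3  ⇒  (0, 1, 0, 0)
     R2 -= 6·R3  ⇒  (0, 0, 1, 0)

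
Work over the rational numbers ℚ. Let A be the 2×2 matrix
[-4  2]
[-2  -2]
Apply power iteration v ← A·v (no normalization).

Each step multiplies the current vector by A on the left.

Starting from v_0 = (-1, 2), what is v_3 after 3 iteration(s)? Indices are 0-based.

v_3 = (120, 96)

v_0 = (-1, 2).
v_1 = A·v_0 = (8, -2).
v_2 = A·v_1 = (-36, -12).
v_3 = A·v_2 = (120, 96).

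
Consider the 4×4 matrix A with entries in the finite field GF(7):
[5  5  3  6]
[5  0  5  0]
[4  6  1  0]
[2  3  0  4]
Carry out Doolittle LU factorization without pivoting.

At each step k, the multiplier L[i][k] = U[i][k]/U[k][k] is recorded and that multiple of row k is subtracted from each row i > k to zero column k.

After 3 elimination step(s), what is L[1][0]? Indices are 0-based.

L[1][0] = 1

k=0: U[0][0]=5
  eliminate (1,0): mult=1, new row 1: (0, 2, 2, 1); set L[1][0]=1
  eliminate (2,0): mult=5, new row 2: (0, 2, 0, 5); set L[2][0]=5
  eliminate (3,0): mult=6, new row 3: (0, 1, 3, 3); set L[3][0]=6
k=1: U[1][1]=2
  eliminate (2,1): mult=1, new row 2: (0, 0, 5, 4); set L[2][1]=1
  eliminate (3,1): mult=4, new row 3: (0, 0, 2, 6); set L[3][1]=4
k=2: U[2][2]=5
  eliminate (3,2): mult=6, new row 3: (0, 0, 0, 3); set L[3][2]=6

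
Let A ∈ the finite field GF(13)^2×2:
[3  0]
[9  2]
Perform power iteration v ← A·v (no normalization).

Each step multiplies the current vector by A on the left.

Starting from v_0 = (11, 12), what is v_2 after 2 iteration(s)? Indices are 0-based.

v_2 = (8, 10)

v_0 = (11, 12).
v_1 = A·v_0 = (7, 6).
v_2 = A·v_1 = (8, 10).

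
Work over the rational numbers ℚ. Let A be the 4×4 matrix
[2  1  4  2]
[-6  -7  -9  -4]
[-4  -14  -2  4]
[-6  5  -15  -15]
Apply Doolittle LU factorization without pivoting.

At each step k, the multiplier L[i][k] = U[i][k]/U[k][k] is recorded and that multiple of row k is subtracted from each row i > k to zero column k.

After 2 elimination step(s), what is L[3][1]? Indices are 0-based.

L[3][1] = -2

Step 1: pivot at (0,0) is 2.
  row1 ← row1 − (-3)·row0  ⇒  L[1][0]=-3, U row1=(0, -4, 3, 2)
  row2 ← row2 − (-2)·row0  ⇒  L[2][0]=-2, U row2=(0, -12, 6, 8)
  row3 ← row3 − (-3)·row0  ⇒  L[3][0]=-3, U row3=(0, 8, -3, -9)
Step 2: pivot at (1,1) is -4.
  row2 ← row2 − (3)·row1  ⇒  L[2][1]=3, U row2=(0, 0, -3, 2)
  row3 ← row3 − (-2)·row1  ⇒  L[3][1]=-2, U row3=(0, 0, 3, -5)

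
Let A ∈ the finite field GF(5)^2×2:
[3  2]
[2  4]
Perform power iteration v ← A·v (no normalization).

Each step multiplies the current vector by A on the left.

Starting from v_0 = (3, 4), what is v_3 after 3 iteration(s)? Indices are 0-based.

v_0 = (3, 4).
v_1 = A·v_0 = (2, 2).
v_2 = A·v_1 = (0, 2).
v_3 = A·v_2 = (4, 3).

v_3 = (4, 3)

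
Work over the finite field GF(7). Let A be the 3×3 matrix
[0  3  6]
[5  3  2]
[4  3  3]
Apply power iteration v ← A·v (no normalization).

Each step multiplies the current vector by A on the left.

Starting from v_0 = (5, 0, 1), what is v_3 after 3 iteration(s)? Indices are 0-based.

v_3 = (3, 3, 0)

v_0 = (5, 0, 1).
v_1 = A·v_0 = (6, 6, 2).
v_2 = A·v_1 = (2, 3, 6).
v_3 = A·v_2 = (3, 3, 0).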